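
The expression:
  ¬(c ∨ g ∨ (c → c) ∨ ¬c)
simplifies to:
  False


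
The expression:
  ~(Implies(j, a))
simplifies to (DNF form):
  j & ~a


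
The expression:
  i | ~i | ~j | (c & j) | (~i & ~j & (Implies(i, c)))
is always true.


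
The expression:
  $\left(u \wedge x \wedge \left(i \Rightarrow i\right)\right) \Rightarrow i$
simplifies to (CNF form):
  $i \vee \neg u \vee \neg x$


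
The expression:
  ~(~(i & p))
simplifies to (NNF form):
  i & p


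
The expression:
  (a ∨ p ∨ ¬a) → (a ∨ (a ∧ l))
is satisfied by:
  {a: True}


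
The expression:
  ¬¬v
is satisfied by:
  {v: True}


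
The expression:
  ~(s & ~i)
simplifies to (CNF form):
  i | ~s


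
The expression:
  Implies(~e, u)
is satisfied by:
  {e: True, u: True}
  {e: True, u: False}
  {u: True, e: False}


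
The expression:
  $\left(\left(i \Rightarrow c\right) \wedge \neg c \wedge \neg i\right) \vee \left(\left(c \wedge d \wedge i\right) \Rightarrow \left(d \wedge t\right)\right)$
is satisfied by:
  {t: True, c: False, d: False, i: False}
  {i: False, c: False, t: False, d: False}
  {i: True, t: True, c: False, d: False}
  {i: True, c: False, t: False, d: False}
  {d: True, t: True, i: False, c: False}
  {d: True, i: False, c: False, t: False}
  {d: True, i: True, t: True, c: False}
  {d: True, i: True, c: False, t: False}
  {t: True, c: True, d: False, i: False}
  {c: True, d: False, t: False, i: False}
  {i: True, c: True, t: True, d: False}
  {i: True, c: True, d: False, t: False}
  {t: True, c: True, d: True, i: False}
  {c: True, d: True, i: False, t: False}
  {i: True, c: True, d: True, t: True}


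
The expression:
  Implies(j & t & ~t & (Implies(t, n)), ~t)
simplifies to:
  True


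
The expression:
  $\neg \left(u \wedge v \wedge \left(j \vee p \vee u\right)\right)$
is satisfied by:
  {u: False, v: False}
  {v: True, u: False}
  {u: True, v: False}


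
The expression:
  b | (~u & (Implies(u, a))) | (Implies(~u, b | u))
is always true.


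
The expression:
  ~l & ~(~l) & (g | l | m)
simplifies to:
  False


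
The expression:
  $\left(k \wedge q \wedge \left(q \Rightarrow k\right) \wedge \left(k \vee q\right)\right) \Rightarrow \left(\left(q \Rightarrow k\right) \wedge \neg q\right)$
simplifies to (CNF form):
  $\neg k \vee \neg q$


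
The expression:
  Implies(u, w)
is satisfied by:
  {w: True, u: False}
  {u: False, w: False}
  {u: True, w: True}


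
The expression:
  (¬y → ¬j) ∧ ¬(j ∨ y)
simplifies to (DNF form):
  ¬j ∧ ¬y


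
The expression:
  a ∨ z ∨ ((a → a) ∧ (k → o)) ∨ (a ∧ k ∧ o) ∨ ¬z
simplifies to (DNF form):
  True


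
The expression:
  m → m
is always true.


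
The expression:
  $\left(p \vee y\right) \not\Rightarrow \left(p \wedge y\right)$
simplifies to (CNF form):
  $\left(p \vee y\right) \wedge \left(p \vee \neg p\right) \wedge \left(y \vee \neg y\right) \wedge \left(\neg p \vee \neg y\right)$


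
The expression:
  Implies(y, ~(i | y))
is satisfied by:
  {y: False}


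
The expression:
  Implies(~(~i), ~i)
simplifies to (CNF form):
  ~i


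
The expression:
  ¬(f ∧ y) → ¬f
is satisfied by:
  {y: True, f: False}
  {f: False, y: False}
  {f: True, y: True}


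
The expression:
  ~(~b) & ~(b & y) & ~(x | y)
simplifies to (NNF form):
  b & ~x & ~y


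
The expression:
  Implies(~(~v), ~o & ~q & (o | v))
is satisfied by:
  {q: False, v: False, o: False}
  {o: True, q: False, v: False}
  {q: True, o: False, v: False}
  {o: True, q: True, v: False}
  {v: True, o: False, q: False}


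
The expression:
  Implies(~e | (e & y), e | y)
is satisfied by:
  {y: True, e: True}
  {y: True, e: False}
  {e: True, y: False}


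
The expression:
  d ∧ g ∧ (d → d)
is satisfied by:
  {d: True, g: True}


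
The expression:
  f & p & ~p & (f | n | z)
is never true.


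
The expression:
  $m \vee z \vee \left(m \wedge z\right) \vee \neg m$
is always true.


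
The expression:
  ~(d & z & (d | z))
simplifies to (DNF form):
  ~d | ~z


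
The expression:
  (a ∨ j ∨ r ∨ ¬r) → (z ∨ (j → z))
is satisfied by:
  {z: True, j: False}
  {j: False, z: False}
  {j: True, z: True}


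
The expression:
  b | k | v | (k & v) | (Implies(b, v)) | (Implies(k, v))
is always true.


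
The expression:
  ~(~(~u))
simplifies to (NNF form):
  ~u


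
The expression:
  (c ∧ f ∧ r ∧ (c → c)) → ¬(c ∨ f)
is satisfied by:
  {c: False, r: False, f: False}
  {f: True, c: False, r: False}
  {r: True, c: False, f: False}
  {f: True, r: True, c: False}
  {c: True, f: False, r: False}
  {f: True, c: True, r: False}
  {r: True, c: True, f: False}


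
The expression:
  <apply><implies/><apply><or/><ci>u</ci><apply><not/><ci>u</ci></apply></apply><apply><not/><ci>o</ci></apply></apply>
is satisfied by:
  {o: False}


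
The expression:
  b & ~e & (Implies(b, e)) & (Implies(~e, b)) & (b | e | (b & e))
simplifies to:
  False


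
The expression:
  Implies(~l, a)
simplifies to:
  a | l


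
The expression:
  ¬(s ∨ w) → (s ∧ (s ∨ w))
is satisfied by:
  {s: True, w: True}
  {s: True, w: False}
  {w: True, s: False}


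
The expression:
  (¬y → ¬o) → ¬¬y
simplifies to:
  o ∨ y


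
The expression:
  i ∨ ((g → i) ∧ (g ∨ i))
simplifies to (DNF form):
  i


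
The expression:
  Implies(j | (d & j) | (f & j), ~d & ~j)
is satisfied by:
  {j: False}


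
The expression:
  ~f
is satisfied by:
  {f: False}


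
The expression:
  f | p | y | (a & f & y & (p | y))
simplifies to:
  f | p | y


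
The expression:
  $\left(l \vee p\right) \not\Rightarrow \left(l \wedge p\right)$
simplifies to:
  $\left(l \wedge \neg p\right) \vee \left(p \wedge \neg l\right)$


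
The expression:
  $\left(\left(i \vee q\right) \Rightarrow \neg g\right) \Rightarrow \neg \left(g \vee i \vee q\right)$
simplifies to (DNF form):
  $\left(g \wedge i\right) \vee \left(g \wedge q\right) \vee \left(\neg g \wedge \neg i \wedge \neg q\right)$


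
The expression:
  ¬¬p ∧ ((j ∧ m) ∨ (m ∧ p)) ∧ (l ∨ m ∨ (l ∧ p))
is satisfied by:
  {m: True, p: True}


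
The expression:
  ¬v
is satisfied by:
  {v: False}


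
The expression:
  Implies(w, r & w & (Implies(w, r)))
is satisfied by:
  {r: True, w: False}
  {w: False, r: False}
  {w: True, r: True}


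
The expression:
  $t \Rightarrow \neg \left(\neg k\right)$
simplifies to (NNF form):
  $k \vee \neg t$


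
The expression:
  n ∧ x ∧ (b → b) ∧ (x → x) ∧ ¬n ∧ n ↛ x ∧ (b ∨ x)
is never true.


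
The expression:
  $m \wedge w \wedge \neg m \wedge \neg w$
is never true.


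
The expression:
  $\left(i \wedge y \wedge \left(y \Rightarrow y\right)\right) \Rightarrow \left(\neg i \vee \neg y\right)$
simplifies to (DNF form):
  $\neg i \vee \neg y$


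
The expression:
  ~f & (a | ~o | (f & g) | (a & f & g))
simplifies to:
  ~f & (a | ~o)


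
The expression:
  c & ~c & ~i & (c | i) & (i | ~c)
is never true.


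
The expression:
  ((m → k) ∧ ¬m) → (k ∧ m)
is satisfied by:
  {m: True}


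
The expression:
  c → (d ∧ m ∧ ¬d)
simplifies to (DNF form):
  ¬c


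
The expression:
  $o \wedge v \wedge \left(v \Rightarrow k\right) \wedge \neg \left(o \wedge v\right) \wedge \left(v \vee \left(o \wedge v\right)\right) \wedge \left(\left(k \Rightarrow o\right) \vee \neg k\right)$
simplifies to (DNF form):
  $\text{False}$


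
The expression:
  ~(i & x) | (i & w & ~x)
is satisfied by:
  {x: False, i: False}
  {i: True, x: False}
  {x: True, i: False}


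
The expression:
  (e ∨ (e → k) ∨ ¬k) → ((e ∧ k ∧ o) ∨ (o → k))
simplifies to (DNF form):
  k ∨ ¬o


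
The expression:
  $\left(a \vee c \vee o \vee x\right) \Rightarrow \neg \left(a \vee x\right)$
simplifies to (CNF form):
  $\neg a \wedge \neg x$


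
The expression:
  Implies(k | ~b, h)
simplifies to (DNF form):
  h | (b & ~k)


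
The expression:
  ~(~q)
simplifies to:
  q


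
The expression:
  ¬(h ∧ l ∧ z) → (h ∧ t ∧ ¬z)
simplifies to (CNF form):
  h ∧ (l ∨ ¬z) ∧ (t ∨ z)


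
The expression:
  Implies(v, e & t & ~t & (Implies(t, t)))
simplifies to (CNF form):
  ~v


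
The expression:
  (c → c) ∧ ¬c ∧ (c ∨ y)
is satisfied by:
  {y: True, c: False}


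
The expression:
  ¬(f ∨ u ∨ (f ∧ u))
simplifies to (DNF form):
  ¬f ∧ ¬u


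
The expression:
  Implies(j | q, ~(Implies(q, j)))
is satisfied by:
  {j: False}


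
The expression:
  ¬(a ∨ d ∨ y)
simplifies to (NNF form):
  ¬a ∧ ¬d ∧ ¬y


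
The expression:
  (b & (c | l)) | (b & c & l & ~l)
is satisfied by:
  {b: True, c: True, l: True}
  {b: True, c: True, l: False}
  {b: True, l: True, c: False}


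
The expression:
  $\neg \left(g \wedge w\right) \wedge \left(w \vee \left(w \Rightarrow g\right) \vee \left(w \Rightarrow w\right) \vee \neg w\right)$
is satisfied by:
  {w: False, g: False}
  {g: True, w: False}
  {w: True, g: False}


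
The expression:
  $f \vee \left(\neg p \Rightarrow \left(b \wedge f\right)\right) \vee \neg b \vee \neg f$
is always true.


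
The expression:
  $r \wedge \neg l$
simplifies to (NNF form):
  $r \wedge \neg l$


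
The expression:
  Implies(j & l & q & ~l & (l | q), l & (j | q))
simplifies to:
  True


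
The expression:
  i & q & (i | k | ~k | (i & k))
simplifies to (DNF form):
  i & q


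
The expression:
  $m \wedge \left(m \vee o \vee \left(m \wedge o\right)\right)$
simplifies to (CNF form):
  $m$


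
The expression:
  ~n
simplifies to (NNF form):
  ~n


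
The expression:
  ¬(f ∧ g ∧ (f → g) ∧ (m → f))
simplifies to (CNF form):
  ¬f ∨ ¬g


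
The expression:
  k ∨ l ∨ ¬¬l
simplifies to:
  k ∨ l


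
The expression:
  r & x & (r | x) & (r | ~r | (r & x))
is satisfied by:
  {r: True, x: True}


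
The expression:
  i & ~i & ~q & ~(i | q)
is never true.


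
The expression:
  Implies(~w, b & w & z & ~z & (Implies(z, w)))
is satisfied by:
  {w: True}


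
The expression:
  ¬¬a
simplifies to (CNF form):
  a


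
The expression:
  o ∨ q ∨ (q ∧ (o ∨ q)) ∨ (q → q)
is always true.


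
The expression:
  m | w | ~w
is always true.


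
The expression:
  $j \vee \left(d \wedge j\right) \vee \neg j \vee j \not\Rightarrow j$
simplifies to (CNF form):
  $\text{True}$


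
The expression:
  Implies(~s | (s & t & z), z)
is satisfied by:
  {z: True, s: True}
  {z: True, s: False}
  {s: True, z: False}


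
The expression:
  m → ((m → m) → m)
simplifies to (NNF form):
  True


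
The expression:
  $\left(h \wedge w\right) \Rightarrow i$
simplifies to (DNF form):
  $i \vee \neg h \vee \neg w$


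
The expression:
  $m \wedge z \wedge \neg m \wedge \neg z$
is never true.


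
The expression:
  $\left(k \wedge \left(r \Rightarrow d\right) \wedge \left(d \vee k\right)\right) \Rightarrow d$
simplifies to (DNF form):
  $d \vee r \vee \neg k$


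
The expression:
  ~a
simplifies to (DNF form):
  ~a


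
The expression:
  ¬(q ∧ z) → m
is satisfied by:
  {q: True, m: True, z: True}
  {q: True, m: True, z: False}
  {m: True, z: True, q: False}
  {m: True, z: False, q: False}
  {q: True, z: True, m: False}


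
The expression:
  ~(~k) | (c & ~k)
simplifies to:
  c | k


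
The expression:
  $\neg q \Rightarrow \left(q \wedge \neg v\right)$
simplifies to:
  $q$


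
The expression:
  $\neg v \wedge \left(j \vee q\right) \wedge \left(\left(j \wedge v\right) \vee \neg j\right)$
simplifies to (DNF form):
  $q \wedge \neg j \wedge \neg v$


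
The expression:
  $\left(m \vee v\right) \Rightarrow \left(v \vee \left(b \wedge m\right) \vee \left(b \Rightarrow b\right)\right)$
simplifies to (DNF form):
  $\text{True}$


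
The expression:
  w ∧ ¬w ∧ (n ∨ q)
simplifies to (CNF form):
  False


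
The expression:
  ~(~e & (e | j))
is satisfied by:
  {e: True, j: False}
  {j: False, e: False}
  {j: True, e: True}


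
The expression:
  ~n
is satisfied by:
  {n: False}


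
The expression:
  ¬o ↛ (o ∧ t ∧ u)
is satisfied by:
  {o: False}


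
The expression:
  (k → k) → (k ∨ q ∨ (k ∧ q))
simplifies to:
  k ∨ q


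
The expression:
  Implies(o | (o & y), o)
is always true.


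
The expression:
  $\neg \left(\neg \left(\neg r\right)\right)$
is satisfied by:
  {r: False}


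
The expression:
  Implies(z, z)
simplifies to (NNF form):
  True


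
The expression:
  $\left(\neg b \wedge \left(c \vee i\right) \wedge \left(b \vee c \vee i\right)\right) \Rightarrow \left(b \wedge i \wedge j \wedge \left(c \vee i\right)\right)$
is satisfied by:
  {b: True, i: False, c: False}
  {b: True, c: True, i: False}
  {b: True, i: True, c: False}
  {b: True, c: True, i: True}
  {c: False, i: False, b: False}


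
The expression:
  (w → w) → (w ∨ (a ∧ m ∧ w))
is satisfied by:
  {w: True}


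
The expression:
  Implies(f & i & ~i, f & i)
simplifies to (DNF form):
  True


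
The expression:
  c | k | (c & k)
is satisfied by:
  {k: True, c: True}
  {k: True, c: False}
  {c: True, k: False}


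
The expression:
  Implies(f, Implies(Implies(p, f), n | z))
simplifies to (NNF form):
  n | z | ~f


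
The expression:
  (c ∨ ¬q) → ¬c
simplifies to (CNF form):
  ¬c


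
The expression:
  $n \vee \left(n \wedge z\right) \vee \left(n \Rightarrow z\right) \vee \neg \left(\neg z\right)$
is always true.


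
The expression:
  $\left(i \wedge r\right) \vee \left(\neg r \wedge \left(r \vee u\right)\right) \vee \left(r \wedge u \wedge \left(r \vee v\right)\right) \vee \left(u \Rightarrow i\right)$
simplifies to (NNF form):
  $\text{True}$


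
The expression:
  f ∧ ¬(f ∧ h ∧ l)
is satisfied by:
  {f: True, l: False, h: False}
  {h: True, f: True, l: False}
  {l: True, f: True, h: False}


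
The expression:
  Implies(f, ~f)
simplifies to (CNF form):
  ~f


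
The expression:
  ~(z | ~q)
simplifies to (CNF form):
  q & ~z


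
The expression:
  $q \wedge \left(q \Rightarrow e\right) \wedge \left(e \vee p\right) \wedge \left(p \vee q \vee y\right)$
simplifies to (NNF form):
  $e \wedge q$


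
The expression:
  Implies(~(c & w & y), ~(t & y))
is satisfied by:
  {c: True, w: True, t: False, y: False}
  {c: True, w: False, t: False, y: False}
  {w: True, c: False, t: False, y: False}
  {c: False, w: False, t: False, y: False}
  {c: True, y: True, w: True, t: False}
  {c: True, y: True, w: False, t: False}
  {y: True, w: True, c: False, t: False}
  {y: True, c: False, w: False, t: False}
  {c: True, t: True, w: True, y: False}
  {c: True, t: True, w: False, y: False}
  {t: True, w: True, c: False, y: False}
  {t: True, c: False, w: False, y: False}
  {c: True, y: True, t: True, w: True}


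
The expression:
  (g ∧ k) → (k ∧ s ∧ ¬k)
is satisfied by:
  {g: False, k: False}
  {k: True, g: False}
  {g: True, k: False}


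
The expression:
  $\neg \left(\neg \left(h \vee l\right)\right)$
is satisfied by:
  {l: True, h: True}
  {l: True, h: False}
  {h: True, l: False}


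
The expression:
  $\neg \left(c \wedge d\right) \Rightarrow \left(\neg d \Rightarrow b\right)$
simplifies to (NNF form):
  $b \vee d$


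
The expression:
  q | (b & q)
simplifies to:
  q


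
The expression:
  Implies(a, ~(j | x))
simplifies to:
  ~a | (~j & ~x)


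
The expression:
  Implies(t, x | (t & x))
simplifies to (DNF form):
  x | ~t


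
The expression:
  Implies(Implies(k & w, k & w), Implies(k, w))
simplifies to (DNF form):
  w | ~k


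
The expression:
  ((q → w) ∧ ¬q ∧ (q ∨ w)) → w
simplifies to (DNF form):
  True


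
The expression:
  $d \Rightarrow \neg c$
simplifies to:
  $\neg c \vee \neg d$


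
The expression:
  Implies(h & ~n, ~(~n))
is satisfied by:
  {n: True, h: False}
  {h: False, n: False}
  {h: True, n: True}


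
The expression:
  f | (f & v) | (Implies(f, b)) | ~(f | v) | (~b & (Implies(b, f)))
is always true.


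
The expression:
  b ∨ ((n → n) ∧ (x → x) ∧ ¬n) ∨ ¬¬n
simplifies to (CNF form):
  True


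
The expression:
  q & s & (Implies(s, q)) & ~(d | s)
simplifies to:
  False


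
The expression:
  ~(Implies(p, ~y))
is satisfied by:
  {p: True, y: True}


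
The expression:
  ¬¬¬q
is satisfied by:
  {q: False}


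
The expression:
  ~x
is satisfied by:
  {x: False}


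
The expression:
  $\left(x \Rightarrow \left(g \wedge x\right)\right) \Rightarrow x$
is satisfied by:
  {x: True}


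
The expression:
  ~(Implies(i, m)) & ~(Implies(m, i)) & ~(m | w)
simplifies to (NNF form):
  False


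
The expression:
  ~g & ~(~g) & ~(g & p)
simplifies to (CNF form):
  False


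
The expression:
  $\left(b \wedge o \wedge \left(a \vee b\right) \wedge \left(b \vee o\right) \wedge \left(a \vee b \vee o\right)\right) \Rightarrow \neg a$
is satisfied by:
  {o: False, a: False, b: False}
  {b: True, o: False, a: False}
  {a: True, o: False, b: False}
  {b: True, a: True, o: False}
  {o: True, b: False, a: False}
  {b: True, o: True, a: False}
  {a: True, o: True, b: False}


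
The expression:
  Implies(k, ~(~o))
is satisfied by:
  {o: True, k: False}
  {k: False, o: False}
  {k: True, o: True}


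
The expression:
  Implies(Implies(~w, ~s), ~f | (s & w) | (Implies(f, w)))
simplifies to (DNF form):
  s | w | ~f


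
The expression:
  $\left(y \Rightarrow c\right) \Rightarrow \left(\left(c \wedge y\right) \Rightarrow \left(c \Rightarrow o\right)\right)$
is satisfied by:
  {o: True, c: False, y: False}
  {c: False, y: False, o: False}
  {y: True, o: True, c: False}
  {y: True, c: False, o: False}
  {o: True, c: True, y: False}
  {c: True, o: False, y: False}
  {y: True, c: True, o: True}


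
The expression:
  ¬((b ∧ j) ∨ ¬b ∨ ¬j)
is never true.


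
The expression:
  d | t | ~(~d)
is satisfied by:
  {d: True, t: True}
  {d: True, t: False}
  {t: True, d: False}


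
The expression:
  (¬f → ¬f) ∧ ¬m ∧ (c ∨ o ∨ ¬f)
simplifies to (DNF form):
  (c ∧ ¬m) ∨ (o ∧ ¬m) ∨ (¬f ∧ ¬m)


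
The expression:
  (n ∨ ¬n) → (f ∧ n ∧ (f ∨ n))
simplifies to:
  f ∧ n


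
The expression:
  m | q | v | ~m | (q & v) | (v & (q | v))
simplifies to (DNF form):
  True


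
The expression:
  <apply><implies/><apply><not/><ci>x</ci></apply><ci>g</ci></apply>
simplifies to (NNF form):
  <apply><or/><ci>g</ci><ci>x</ci></apply>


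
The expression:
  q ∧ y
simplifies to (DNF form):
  q ∧ y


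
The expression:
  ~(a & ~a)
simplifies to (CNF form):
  True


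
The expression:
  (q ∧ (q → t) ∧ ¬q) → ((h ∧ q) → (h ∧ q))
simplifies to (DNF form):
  True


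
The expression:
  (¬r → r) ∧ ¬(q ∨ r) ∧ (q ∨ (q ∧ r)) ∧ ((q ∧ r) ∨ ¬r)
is never true.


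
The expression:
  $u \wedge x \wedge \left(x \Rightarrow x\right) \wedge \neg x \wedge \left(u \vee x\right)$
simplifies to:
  $\text{False}$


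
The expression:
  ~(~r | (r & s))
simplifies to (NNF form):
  r & ~s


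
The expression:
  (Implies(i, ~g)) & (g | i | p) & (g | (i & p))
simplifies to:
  (g | i) & (g | p) & (~g | ~i)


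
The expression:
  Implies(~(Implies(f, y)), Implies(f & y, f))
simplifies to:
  True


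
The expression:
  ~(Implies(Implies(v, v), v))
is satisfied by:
  {v: False}


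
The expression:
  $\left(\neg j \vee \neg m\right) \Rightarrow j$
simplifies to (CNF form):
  $j$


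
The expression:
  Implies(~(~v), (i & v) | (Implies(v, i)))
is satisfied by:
  {i: True, v: False}
  {v: False, i: False}
  {v: True, i: True}


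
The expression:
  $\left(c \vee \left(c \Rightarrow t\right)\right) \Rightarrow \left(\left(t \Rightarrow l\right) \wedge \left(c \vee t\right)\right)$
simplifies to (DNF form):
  $\left(c \wedge \neg t\right) \vee \left(l \wedge t\right)$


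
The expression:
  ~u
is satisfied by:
  {u: False}


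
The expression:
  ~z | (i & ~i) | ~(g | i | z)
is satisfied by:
  {z: False}


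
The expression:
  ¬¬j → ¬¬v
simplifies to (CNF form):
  v ∨ ¬j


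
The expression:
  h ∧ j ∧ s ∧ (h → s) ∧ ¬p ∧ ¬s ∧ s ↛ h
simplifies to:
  False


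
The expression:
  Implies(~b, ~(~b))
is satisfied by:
  {b: True}


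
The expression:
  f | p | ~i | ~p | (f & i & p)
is always true.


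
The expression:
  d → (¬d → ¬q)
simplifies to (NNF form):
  True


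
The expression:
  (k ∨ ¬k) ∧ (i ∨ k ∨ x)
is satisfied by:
  {i: True, x: True, k: True}
  {i: True, x: True, k: False}
  {i: True, k: True, x: False}
  {i: True, k: False, x: False}
  {x: True, k: True, i: False}
  {x: True, k: False, i: False}
  {k: True, x: False, i: False}


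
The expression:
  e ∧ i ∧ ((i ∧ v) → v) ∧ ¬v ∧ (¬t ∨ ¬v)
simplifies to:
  e ∧ i ∧ ¬v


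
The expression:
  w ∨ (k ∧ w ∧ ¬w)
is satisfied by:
  {w: True}


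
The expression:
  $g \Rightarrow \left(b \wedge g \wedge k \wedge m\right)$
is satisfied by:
  {b: True, m: True, k: True, g: False}
  {b: True, m: True, k: False, g: False}
  {b: True, k: True, m: False, g: False}
  {b: True, k: False, m: False, g: False}
  {m: True, k: True, b: False, g: False}
  {m: True, b: False, k: False, g: False}
  {m: False, k: True, b: False, g: False}
  {m: False, b: False, k: False, g: False}
  {b: True, g: True, m: True, k: True}


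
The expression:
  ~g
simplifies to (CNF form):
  ~g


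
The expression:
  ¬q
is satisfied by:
  {q: False}


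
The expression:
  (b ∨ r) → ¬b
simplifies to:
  ¬b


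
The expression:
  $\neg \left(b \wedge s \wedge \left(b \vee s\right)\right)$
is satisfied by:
  {s: False, b: False}
  {b: True, s: False}
  {s: True, b: False}


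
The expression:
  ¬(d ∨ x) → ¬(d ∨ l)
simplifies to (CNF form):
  d ∨ x ∨ ¬l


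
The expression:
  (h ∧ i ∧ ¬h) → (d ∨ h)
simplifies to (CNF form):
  True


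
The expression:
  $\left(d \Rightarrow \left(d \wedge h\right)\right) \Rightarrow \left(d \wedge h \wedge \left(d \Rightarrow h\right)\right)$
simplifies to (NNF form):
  $d$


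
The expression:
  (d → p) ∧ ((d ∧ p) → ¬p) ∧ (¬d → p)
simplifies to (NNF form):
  p ∧ ¬d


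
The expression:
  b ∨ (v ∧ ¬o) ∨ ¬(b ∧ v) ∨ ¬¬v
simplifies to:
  True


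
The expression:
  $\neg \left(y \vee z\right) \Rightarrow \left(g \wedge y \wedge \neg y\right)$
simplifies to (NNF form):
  $y \vee z$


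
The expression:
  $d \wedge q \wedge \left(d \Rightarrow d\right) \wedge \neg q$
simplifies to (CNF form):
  $\text{False}$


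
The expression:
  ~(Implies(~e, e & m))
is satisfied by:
  {e: False}


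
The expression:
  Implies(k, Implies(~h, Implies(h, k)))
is always true.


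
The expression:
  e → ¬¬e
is always true.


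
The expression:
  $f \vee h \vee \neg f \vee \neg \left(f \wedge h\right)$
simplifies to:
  $\text{True}$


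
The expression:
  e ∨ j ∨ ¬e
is always true.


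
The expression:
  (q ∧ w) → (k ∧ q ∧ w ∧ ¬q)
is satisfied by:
  {w: False, q: False}
  {q: True, w: False}
  {w: True, q: False}


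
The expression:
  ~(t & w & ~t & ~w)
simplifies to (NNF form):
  True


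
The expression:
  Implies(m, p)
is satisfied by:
  {p: True, m: False}
  {m: False, p: False}
  {m: True, p: True}


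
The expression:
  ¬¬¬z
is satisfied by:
  {z: False}


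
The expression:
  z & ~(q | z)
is never true.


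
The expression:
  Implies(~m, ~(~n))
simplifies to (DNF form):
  m | n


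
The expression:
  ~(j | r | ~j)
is never true.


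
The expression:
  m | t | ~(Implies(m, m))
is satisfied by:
  {t: True, m: True}
  {t: True, m: False}
  {m: True, t: False}


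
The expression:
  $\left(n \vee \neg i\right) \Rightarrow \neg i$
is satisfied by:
  {n: False, i: False}
  {i: True, n: False}
  {n: True, i: False}


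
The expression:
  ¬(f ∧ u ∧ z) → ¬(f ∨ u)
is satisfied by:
  {z: True, u: False, f: False}
  {z: False, u: False, f: False}
  {u: True, f: True, z: True}


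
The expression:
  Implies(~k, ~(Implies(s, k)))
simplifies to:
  k | s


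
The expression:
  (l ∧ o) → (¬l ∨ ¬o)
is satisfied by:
  {l: False, o: False}
  {o: True, l: False}
  {l: True, o: False}


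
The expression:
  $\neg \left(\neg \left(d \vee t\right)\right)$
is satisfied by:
  {d: True, t: True}
  {d: True, t: False}
  {t: True, d: False}


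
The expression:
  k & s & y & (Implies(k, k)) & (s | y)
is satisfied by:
  {s: True, y: True, k: True}


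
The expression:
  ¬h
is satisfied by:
  {h: False}


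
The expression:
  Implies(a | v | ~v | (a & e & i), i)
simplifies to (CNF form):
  i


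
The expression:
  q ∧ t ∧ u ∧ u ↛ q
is never true.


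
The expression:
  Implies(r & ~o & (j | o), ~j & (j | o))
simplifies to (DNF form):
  o | ~j | ~r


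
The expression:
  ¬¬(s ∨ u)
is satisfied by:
  {u: True, s: True}
  {u: True, s: False}
  {s: True, u: False}


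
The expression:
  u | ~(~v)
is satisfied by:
  {v: True, u: True}
  {v: True, u: False}
  {u: True, v: False}


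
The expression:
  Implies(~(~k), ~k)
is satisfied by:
  {k: False}


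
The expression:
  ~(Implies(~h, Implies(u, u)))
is never true.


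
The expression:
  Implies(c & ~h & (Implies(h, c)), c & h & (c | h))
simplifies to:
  h | ~c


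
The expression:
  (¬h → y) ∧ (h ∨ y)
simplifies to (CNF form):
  h ∨ y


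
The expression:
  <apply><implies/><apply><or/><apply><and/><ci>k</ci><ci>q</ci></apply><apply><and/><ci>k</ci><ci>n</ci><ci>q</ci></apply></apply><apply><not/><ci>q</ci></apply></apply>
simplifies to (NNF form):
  <apply><or/><apply><not/><ci>k</ci></apply><apply><not/><ci>q</ci></apply></apply>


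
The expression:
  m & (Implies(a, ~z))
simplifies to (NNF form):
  m & (~a | ~z)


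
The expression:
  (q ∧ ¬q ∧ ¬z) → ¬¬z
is always true.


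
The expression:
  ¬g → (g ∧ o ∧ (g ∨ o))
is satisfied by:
  {g: True}


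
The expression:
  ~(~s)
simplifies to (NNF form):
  s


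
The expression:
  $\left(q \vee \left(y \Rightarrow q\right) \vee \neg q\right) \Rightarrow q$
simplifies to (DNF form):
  $q$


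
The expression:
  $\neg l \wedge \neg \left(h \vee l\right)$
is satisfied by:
  {h: False, l: False}


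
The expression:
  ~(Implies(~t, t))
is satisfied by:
  {t: False}


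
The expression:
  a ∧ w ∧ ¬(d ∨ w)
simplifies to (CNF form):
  False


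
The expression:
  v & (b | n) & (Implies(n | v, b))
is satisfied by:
  {b: True, v: True}


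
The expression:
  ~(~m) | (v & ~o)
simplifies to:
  m | (v & ~o)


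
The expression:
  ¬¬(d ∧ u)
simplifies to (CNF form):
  d ∧ u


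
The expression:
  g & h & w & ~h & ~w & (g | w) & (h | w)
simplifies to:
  False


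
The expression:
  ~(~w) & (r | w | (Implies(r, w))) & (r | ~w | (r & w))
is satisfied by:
  {r: True, w: True}


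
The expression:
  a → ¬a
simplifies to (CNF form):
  ¬a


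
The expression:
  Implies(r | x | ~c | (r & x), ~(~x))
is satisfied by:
  {x: True, c: True, r: False}
  {x: True, r: False, c: False}
  {x: True, c: True, r: True}
  {x: True, r: True, c: False}
  {c: True, r: False, x: False}


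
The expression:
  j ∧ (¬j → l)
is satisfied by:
  {j: True}


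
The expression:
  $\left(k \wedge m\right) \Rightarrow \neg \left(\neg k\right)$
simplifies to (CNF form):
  $\text{True}$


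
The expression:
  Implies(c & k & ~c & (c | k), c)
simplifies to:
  True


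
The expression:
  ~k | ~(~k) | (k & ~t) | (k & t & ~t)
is always true.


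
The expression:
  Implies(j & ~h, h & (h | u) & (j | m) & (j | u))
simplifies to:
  h | ~j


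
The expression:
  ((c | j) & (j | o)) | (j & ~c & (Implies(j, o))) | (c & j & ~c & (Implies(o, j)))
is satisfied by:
  {o: True, j: True, c: True}
  {o: True, j: True, c: False}
  {j: True, c: True, o: False}
  {j: True, c: False, o: False}
  {o: True, c: True, j: False}


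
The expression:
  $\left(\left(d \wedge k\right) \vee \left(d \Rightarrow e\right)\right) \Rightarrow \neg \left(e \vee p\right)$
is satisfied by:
  {d: True, e: False, p: False, k: False}
  {k: False, e: False, d: False, p: False}
  {k: True, d: True, e: False, p: False}
  {k: True, e: False, d: False, p: False}
  {p: True, d: True, k: False, e: False}


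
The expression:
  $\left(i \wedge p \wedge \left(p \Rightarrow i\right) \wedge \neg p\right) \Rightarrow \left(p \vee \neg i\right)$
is always true.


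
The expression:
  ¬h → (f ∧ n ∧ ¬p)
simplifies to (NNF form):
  h ∨ (f ∧ n ∧ ¬p)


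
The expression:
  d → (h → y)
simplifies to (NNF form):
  y ∨ ¬d ∨ ¬h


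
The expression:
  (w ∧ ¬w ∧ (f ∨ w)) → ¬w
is always true.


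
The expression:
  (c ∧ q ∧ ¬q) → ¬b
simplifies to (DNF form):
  True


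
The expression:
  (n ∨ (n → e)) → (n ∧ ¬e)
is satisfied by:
  {n: True, e: False}


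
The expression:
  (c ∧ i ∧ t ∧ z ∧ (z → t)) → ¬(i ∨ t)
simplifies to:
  ¬c ∨ ¬i ∨ ¬t ∨ ¬z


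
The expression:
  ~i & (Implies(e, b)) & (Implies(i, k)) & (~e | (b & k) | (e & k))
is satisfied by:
  {b: True, k: True, i: False, e: False}
  {b: True, k: False, i: False, e: False}
  {k: True, b: False, i: False, e: False}
  {b: False, k: False, i: False, e: False}
  {b: True, e: True, k: True, i: False}


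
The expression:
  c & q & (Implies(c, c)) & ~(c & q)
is never true.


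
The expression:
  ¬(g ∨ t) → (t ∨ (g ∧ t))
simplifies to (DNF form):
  g ∨ t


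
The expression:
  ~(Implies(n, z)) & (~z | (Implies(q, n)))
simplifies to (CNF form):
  n & ~z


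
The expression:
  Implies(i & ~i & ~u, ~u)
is always true.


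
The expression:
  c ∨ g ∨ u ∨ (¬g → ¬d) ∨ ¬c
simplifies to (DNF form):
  True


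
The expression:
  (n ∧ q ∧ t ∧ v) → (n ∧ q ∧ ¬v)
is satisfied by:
  {v: False, t: False, n: False, q: False}
  {q: True, v: False, t: False, n: False}
  {n: True, v: False, t: False, q: False}
  {q: True, n: True, v: False, t: False}
  {t: True, q: False, v: False, n: False}
  {q: True, t: True, v: False, n: False}
  {n: True, t: True, q: False, v: False}
  {q: True, n: True, t: True, v: False}
  {v: True, n: False, t: False, q: False}
  {q: True, v: True, n: False, t: False}
  {n: True, v: True, q: False, t: False}
  {q: True, n: True, v: True, t: False}
  {t: True, v: True, n: False, q: False}
  {q: True, t: True, v: True, n: False}
  {n: True, t: True, v: True, q: False}


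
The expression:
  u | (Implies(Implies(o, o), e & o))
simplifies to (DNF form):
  u | (e & o)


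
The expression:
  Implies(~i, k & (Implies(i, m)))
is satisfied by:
  {i: True, k: True}
  {i: True, k: False}
  {k: True, i: False}


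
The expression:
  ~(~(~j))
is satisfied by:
  {j: False}


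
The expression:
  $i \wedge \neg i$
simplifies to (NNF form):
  $\text{False}$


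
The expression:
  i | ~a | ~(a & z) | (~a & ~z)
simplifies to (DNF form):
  i | ~a | ~z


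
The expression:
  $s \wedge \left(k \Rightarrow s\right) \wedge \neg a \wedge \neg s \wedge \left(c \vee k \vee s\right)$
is never true.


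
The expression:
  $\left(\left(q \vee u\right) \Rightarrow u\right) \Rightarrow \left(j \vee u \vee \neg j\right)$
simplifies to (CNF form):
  $\text{True}$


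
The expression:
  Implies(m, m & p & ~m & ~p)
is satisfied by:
  {m: False}


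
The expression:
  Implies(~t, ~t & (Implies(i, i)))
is always true.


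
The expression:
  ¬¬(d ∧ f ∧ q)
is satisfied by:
  {f: True, d: True, q: True}


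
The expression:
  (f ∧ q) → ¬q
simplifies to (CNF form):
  ¬f ∨ ¬q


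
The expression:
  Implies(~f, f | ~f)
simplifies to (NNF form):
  True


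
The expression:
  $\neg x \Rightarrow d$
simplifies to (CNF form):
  $d \vee x$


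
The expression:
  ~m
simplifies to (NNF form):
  ~m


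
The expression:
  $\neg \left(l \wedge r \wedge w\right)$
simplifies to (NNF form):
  $\neg l \vee \neg r \vee \neg w$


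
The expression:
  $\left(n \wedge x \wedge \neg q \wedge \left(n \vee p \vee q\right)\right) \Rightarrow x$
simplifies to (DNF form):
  $\text{True}$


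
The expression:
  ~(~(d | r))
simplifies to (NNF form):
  d | r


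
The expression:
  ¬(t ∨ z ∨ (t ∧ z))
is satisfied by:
  {z: False, t: False}


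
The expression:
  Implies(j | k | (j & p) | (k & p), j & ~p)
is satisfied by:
  {j: False, k: False, p: False}
  {p: True, j: False, k: False}
  {j: True, p: False, k: False}
  {k: True, j: True, p: False}


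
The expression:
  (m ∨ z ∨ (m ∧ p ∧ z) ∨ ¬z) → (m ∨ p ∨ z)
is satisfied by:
  {z: True, m: True, p: True}
  {z: True, m: True, p: False}
  {z: True, p: True, m: False}
  {z: True, p: False, m: False}
  {m: True, p: True, z: False}
  {m: True, p: False, z: False}
  {p: True, m: False, z: False}


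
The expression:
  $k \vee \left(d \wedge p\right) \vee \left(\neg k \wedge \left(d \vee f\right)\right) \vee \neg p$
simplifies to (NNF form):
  $d \vee f \vee k \vee \neg p$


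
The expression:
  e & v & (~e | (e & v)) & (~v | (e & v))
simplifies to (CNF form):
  e & v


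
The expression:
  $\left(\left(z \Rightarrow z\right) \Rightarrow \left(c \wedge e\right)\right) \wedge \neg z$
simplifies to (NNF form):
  $c \wedge e \wedge \neg z$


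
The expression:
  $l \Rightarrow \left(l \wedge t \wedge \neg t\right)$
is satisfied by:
  {l: False}


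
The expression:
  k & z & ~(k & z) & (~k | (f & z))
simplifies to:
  False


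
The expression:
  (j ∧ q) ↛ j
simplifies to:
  False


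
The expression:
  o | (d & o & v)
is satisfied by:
  {o: True}


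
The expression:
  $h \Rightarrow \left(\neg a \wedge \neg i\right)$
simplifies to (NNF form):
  $\left(\neg a \wedge \neg i\right) \vee \neg h$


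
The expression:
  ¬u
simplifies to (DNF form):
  ¬u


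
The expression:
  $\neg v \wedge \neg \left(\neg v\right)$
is never true.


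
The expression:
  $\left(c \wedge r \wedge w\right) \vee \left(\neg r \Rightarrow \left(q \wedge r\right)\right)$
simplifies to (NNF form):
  $r$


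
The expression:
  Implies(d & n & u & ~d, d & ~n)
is always true.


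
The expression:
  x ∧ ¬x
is never true.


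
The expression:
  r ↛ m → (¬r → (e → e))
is always true.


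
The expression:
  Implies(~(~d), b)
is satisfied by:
  {b: True, d: False}
  {d: False, b: False}
  {d: True, b: True}


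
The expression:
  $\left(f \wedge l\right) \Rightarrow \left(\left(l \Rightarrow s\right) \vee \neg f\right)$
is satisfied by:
  {s: True, l: False, f: False}
  {l: False, f: False, s: False}
  {f: True, s: True, l: False}
  {f: True, l: False, s: False}
  {s: True, l: True, f: False}
  {l: True, s: False, f: False}
  {f: True, l: True, s: True}


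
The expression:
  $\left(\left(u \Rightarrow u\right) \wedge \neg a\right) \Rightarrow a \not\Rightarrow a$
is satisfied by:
  {a: True}


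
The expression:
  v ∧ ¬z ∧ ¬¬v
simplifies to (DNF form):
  v ∧ ¬z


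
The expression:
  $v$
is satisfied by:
  {v: True}


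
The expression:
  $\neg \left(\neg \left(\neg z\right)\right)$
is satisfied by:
  {z: False}


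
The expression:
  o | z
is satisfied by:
  {o: True, z: True}
  {o: True, z: False}
  {z: True, o: False}


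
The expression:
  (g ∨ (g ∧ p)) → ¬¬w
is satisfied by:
  {w: True, g: False}
  {g: False, w: False}
  {g: True, w: True}


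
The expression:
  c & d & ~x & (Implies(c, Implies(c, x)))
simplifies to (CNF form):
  False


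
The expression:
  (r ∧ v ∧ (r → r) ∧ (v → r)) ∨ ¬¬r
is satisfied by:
  {r: True}


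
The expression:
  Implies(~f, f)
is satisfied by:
  {f: True}


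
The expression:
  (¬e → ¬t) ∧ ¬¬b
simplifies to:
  b ∧ (e ∨ ¬t)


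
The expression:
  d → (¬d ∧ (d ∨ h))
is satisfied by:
  {d: False}


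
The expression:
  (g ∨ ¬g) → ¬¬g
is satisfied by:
  {g: True}


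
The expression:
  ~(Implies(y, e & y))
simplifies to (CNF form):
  y & ~e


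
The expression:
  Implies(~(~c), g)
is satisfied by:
  {g: True, c: False}
  {c: False, g: False}
  {c: True, g: True}


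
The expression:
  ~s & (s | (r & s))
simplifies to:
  False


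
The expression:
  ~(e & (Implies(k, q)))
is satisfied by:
  {k: True, e: False, q: False}
  {k: False, e: False, q: False}
  {q: True, k: True, e: False}
  {q: True, k: False, e: False}
  {e: True, k: True, q: False}


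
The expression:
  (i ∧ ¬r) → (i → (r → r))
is always true.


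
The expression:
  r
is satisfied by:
  {r: True}


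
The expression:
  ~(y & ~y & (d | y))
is always true.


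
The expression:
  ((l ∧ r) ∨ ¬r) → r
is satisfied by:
  {r: True}


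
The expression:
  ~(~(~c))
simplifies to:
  ~c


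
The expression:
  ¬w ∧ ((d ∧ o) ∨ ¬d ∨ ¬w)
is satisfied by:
  {w: False}


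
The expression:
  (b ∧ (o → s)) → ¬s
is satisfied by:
  {s: False, b: False}
  {b: True, s: False}
  {s: True, b: False}


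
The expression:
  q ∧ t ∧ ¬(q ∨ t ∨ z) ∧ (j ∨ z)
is never true.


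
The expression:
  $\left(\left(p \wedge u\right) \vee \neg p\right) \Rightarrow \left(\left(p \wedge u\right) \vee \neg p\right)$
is always true.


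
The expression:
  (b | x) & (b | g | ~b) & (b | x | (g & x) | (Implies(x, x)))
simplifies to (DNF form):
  b | x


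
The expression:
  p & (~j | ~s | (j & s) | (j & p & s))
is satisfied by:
  {p: True}


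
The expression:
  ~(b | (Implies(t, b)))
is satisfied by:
  {t: True, b: False}


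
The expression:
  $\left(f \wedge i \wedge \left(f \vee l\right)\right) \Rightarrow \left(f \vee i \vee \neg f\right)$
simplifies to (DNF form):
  $\text{True}$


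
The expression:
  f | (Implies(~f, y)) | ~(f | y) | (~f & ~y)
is always true.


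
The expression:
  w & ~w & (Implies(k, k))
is never true.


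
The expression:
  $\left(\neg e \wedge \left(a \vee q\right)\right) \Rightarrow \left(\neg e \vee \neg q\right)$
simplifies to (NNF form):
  $\text{True}$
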